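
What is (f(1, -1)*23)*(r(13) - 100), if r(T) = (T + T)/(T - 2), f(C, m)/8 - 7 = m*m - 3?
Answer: -988080/11 ≈ -89826.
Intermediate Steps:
f(C, m) = 32 + 8*m² (f(C, m) = 56 + 8*(m*m - 3) = 56 + 8*(m² - 3) = 56 + 8*(-3 + m²) = 56 + (-24 + 8*m²) = 32 + 8*m²)
r(T) = 2*T/(-2 + T) (r(T) = (2*T)/(-2 + T) = 2*T/(-2 + T))
(f(1, -1)*23)*(r(13) - 100) = ((32 + 8*(-1)²)*23)*(2*13/(-2 + 13) - 100) = ((32 + 8*1)*23)*(2*13/11 - 100) = ((32 + 8)*23)*(2*13*(1/11) - 100) = (40*23)*(26/11 - 100) = 920*(-1074/11) = -988080/11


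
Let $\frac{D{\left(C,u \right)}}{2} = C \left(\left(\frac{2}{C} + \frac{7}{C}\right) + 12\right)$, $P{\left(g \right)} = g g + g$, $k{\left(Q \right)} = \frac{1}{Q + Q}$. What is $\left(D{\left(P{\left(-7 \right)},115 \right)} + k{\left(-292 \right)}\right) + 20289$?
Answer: $\frac{12447959}{584} \approx 21315.0$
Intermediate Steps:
$k{\left(Q \right)} = \frac{1}{2 Q}$
$P{\left(g \right)} = g + g^{2}$ ($P{\left(g \right)} = g^{2} + g = g + g^{2}$)
$D{\left(C,u \right)} = 2 C \left(12 + \frac{9}{C}\right)$ ($D{\left(C,u \right)} = 2 C \left(\left(\frac{2}{C} + \frac{7}{C}\right) + 12\right) = 2 C \left(\frac{9}{C} + 12\right) = 2 C \left(12 + \frac{9}{C}\right)$)
$\left(D{\left(P{\left(-7 \right)},115 \right)} + k{\left(-292 \right)}\right) + 20289 = \left(\left(18 + 24 \left(- 7 \left(1 - 7\right)\right)\right) + \frac{1}{2 \left(-292\right)}\right) + 20289 = \left(\left(18 + 24 \left(\left(-7\right) \left(-6\right)\right)\right) + \frac{1}{2} \left(- \frac{1}{292}\right)\right) + 20289 = \left(\left(18 + 24 \cdot 42\right) - \frac{1}{584}\right) + 20289 = \left(\left(18 + 1008\right) - \frac{1}{584}\right) + 20289 = \left(1026 - \frac{1}{584}\right) + 20289 = \frac{599183}{584} + 20289 = \frac{12447959}{584}$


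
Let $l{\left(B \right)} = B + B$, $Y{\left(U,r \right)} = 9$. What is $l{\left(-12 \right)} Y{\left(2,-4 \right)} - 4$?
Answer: $-220$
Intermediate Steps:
$l{\left(B \right)} = 2 B$
$l{\left(-12 \right)} Y{\left(2,-4 \right)} - 4 = 2 \left(-12\right) 9 - 4 = \left(-24\right) 9 - 4 = -216 - 4 = -220$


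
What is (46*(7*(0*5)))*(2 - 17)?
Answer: 0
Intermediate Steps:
(46*(7*(0*5)))*(2 - 17) = (46*(7*0))*(-15) = (46*0)*(-15) = 0*(-15) = 0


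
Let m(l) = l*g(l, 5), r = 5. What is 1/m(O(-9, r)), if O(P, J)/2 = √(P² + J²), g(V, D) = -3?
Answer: -√106/636 ≈ -0.016188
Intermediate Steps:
O(P, J) = 2*√(J² + P²) (O(P, J) = 2*√(P² + J²) = 2*√(J² + P²))
m(l) = -3*l (m(l) = l*(-3) = -3*l)
1/m(O(-9, r)) = 1/(-6*√(5² + (-9)²)) = 1/(-6*√(25 + 81)) = 1/(-6*√106) = -√106/636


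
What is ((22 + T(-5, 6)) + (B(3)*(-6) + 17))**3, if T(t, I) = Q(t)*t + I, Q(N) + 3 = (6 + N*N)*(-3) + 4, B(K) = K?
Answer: 115501303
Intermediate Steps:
Q(N) = -17 - 3*N**2 (Q(N) = -3 + ((6 + N*N)*(-3) + 4) = -3 + ((6 + N**2)*(-3) + 4) = -3 + ((-18 - 3*N**2) + 4) = -3 + (-14 - 3*N**2) = -17 - 3*N**2)
T(t, I) = I + t*(-17 - 3*t**2) (T(t, I) = (-17 - 3*t**2)*t + I = t*(-17 - 3*t**2) + I = I + t*(-17 - 3*t**2))
((22 + T(-5, 6)) + (B(3)*(-6) + 17))**3 = ((22 + (6 - 1*(-5)*(17 + 3*(-5)**2))) + (3*(-6) + 17))**3 = ((22 + (6 - 1*(-5)*(17 + 3*25))) + (-18 + 17))**3 = ((22 + (6 - 1*(-5)*(17 + 75))) - 1)**3 = ((22 + (6 - 1*(-5)*92)) - 1)**3 = ((22 + (6 + 460)) - 1)**3 = ((22 + 466) - 1)**3 = (488 - 1)**3 = 487**3 = 115501303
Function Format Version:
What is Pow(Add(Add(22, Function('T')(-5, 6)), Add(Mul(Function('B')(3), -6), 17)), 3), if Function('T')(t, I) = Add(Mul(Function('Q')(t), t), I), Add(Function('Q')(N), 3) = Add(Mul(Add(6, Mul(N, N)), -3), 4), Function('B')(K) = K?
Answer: 115501303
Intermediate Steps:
Function('Q')(N) = Add(-17, Mul(-3, Pow(N, 2))) (Function('Q')(N) = Add(-3, Add(Mul(Add(6, Mul(N, N)), -3), 4)) = Add(-3, Add(Mul(Add(6, Pow(N, 2)), -3), 4)) = Add(-3, Add(Add(-18, Mul(-3, Pow(N, 2))), 4)) = Add(-3, Add(-14, Mul(-3, Pow(N, 2)))) = Add(-17, Mul(-3, Pow(N, 2))))
Function('T')(t, I) = Add(I, Mul(t, Add(-17, Mul(-3, Pow(t, 2))))) (Function('T')(t, I) = Add(Mul(Add(-17, Mul(-3, Pow(t, 2))), t), I) = Add(Mul(t, Add(-17, Mul(-3, Pow(t, 2)))), I) = Add(I, Mul(t, Add(-17, Mul(-3, Pow(t, 2))))))
Pow(Add(Add(22, Function('T')(-5, 6)), Add(Mul(Function('B')(3), -6), 17)), 3) = Pow(Add(Add(22, Add(6, Mul(-1, -5, Add(17, Mul(3, Pow(-5, 2)))))), Add(Mul(3, -6), 17)), 3) = Pow(Add(Add(22, Add(6, Mul(-1, -5, Add(17, Mul(3, 25))))), Add(-18, 17)), 3) = Pow(Add(Add(22, Add(6, Mul(-1, -5, Add(17, 75)))), -1), 3) = Pow(Add(Add(22, Add(6, Mul(-1, -5, 92))), -1), 3) = Pow(Add(Add(22, Add(6, 460)), -1), 3) = Pow(Add(Add(22, 466), -1), 3) = Pow(Add(488, -1), 3) = Pow(487, 3) = 115501303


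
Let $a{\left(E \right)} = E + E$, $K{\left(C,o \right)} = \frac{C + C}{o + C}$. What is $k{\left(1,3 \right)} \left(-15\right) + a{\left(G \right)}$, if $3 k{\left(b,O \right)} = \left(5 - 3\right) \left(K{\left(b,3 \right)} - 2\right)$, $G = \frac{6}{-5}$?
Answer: $\frac{63}{5} \approx 12.6$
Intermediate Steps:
$K{\left(C,o \right)} = \frac{2 C}{C + o}$
$G = - \frac{6}{5}$ ($G = 6 \left(- \frac{1}{5}\right) = - \frac{6}{5} \approx -1.2$)
$a{\left(E \right)} = 2 E$
$k{\left(b,O \right)} = - \frac{4}{3} + \frac{4 b}{3 \left(3 + b\right)}$ ($k{\left(b,O \right)} = \frac{\left(5 - 3\right) \left(\frac{2 b}{b + 3} - 2\right)}{3} = \frac{2 \left(\frac{2 b}{3 + b} - 2\right)}{3} = \frac{2 \left(-2 + \frac{2 b}{3 + b}\right)}{3} = \frac{-4 + \frac{4 b}{3 + b}}{3} = - \frac{4}{3} + \frac{4 b}{3 \left(3 + b\right)}$)
$k{\left(1,3 \right)} \left(-15\right) + a{\left(G \right)} = - \frac{4}{3 + 1} \left(-15\right) + 2 \left(- \frac{6}{5}\right) = - \frac{4}{4} \left(-15\right) - \frac{12}{5} = \left(-4\right) \frac{1}{4} \left(-15\right) - \frac{12}{5} = \left(-1\right) \left(-15\right) - \frac{12}{5} = 15 - \frac{12}{5} = \frac{63}{5}$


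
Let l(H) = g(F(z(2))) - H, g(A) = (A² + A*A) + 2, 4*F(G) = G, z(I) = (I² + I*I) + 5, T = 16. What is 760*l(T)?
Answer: 5415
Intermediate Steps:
z(I) = 5 + 2*I² (z(I) = (I² + I²) + 5 = 2*I² + 5 = 5 + 2*I²)
F(G) = G/4
g(A) = 2 + 2*A² (g(A) = (A² + A²) + 2 = 2*A² + 2 = 2 + 2*A²)
l(H) = 185/8 - H (l(H) = (2 + 2*((5 + 2*2²)/4)²) - H = (2 + 2*((5 + 2*4)/4)²) - H = (2 + 2*((5 + 8)/4)²) - H = (2 + 2*((¼)*13)²) - H = (2 + 2*(13/4)²) - H = (2 + 2*(169/16)) - H = (2 + 169/8) - H = 185/8 - H)
760*l(T) = 760*(185/8 - 1*16) = 760*(185/8 - 16) = 760*(57/8) = 5415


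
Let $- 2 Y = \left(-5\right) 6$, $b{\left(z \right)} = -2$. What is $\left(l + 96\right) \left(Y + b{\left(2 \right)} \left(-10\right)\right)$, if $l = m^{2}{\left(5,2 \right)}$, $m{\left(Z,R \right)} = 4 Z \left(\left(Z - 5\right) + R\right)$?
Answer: $59360$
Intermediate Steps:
$Y = 15$ ($Y = - \frac{\left(-5\right) 6}{2} = \left(- \frac{1}{2}\right) \left(-30\right) = 15$)
$m{\left(Z,R \right)} = 4 Z \left(-5 + R + Z\right)$ ($m{\left(Z,R \right)} = 4 Z \left(\left(-5 + Z\right) + R\right) = 4 Z \left(-5 + R + Z\right)$)
$l = 1600$ ($l = \left(4 \cdot 5 \left(-5 + 2 + 5\right)\right)^{2} = \left(4 \cdot 5 \cdot 2\right)^{2} = 40^{2} = 1600$)
$\left(l + 96\right) \left(Y + b{\left(2 \right)} \left(-10\right)\right) = \left(1600 + 96\right) \left(15 - -20\right) = 1696 \left(15 + 20\right) = 1696 \cdot 35 = 59360$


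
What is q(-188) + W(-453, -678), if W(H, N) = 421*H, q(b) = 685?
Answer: -190028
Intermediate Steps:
q(-188) + W(-453, -678) = 685 + 421*(-453) = 685 - 190713 = -190028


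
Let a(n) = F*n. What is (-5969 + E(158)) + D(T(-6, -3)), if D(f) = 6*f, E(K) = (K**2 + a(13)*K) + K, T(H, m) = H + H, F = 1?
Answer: 21135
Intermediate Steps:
T(H, m) = 2*H
a(n) = n (a(n) = 1*n = n)
E(K) = K**2 + 14*K (E(K) = (K**2 + 13*K) + K = K**2 + 14*K)
(-5969 + E(158)) + D(T(-6, -3)) = (-5969 + 158*(14 + 158)) + 6*(2*(-6)) = (-5969 + 158*172) + 6*(-12) = (-5969 + 27176) - 72 = 21207 - 72 = 21135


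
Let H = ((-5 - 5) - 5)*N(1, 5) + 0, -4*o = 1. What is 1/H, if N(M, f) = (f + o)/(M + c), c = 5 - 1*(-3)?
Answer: -12/95 ≈ -0.12632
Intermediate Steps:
c = 8 (c = 5 + 3 = 8)
o = -¼ (o = -¼*1 = -¼ ≈ -0.25000)
N(M, f) = (-¼ + f)/(8 + M) (N(M, f) = (f - ¼)/(M + 8) = (-¼ + f)/(8 + M))
H = -95/12 (H = ((-5 - 5) - 5)*((-¼ + 5)/(8 + 1)) + 0 = (-10 - 5)*((19/4)/9) + 0 = -5*19/(3*4) + 0 = -15*19/36 + 0 = -95/12 + 0 = -95/12 ≈ -7.9167)
1/H = 1/(-95/12) = -12/95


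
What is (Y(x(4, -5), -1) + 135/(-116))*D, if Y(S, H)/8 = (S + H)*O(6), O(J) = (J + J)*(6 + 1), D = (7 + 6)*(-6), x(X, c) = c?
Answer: 18246033/58 ≈ 3.1459e+5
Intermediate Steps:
D = -78 (D = 13*(-6) = -78)
O(J) = 14*J (O(J) = (2*J)*7 = 14*J)
Y(S, H) = 672*H + 672*S (Y(S, H) = 8*((S + H)*(14*6)) = 8*((H + S)*84) = 8*(84*H + 84*S) = 672*H + 672*S)
(Y(x(4, -5), -1) + 135/(-116))*D = ((672*(-1) + 672*(-5)) + 135/(-116))*(-78) = ((-672 - 3360) + 135*(-1/116))*(-78) = (-4032 - 135/116)*(-78) = -467847/116*(-78) = 18246033/58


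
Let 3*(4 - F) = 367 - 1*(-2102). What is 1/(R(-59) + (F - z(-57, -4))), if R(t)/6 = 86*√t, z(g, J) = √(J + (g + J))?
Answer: -I/(-√65 + 516*√59 + 819*I) ≈ -5.0196e-5 - 0.00024242*I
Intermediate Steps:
z(g, J) = √(g + 2*J) (z(g, J) = √(J + (J + g)) = √(g + 2*J))
F = -819 (F = 4 - (367 - 1*(-2102))/3 = 4 - (367 + 2102)/3 = 4 - ⅓*2469 = 4 - 823 = -819)
R(t) = 516*√t (R(t) = 6*(86*√t) = 516*√t)
1/(R(-59) + (F - z(-57, -4))) = 1/(516*√(-59) + (-819 - √(-57 + 2*(-4)))) = 1/(516*(I*√59) + (-819 - √(-57 - 8))) = 1/(516*I*√59 + (-819 - √(-65))) = 1/(516*I*√59 + (-819 - I*√65)) = 1/(-819 - I*√65 + 516*I*√59)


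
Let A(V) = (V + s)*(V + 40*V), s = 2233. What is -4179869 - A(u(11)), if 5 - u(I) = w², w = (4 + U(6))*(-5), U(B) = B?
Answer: -30981159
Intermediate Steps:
w = -50 (w = (4 + 6)*(-5) = 10*(-5) = -50)
u(I) = -2495 (u(I) = 5 - 1*(-50)² = 5 - 1*2500 = 5 - 2500 = -2495)
A(V) = 41*V*(2233 + V) (A(V) = (V + 2233)*(V + 40*V) = (2233 + V)*(41*V) = 41*V*(2233 + V))
-4179869 - A(u(11)) = -4179869 - 41*(-2495)*(2233 - 2495) = -4179869 - 41*(-2495)*(-262) = -4179869 - 1*26801290 = -4179869 - 26801290 = -30981159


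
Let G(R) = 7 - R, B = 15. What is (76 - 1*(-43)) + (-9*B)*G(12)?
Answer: 794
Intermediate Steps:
(76 - 1*(-43)) + (-9*B)*G(12) = (76 - 1*(-43)) + (-9*15)*(7 - 1*12) = (76 + 43) - 135*(7 - 12) = 119 - 135*(-5) = 119 + 675 = 794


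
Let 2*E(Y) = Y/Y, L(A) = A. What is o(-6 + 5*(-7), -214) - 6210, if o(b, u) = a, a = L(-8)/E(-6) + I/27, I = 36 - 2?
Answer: -168068/27 ≈ -6224.7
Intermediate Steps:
E(Y) = 1/2 (E(Y) = (Y/Y)/2 = (1/2)*1 = 1/2)
I = 34
a = -398/27 (a = -8/1/2 + 34/27 = -8*2 + 34*(1/27) = -16 + 34/27 = -398/27 ≈ -14.741)
o(b, u) = -398/27
o(-6 + 5*(-7), -214) - 6210 = -398/27 - 6210 = -168068/27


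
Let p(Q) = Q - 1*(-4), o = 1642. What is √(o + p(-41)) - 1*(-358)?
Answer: 358 + √1605 ≈ 398.06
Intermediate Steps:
p(Q) = 4 + Q (p(Q) = Q + 4 = 4 + Q)
√(o + p(-41)) - 1*(-358) = √(1642 + (4 - 41)) - 1*(-358) = √(1642 - 37) + 358 = √1605 + 358 = 358 + √1605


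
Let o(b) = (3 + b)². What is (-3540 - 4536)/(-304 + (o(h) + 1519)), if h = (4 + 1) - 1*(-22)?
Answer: -2692/705 ≈ -3.8184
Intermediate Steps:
h = 27 (h = 5 + 22 = 27)
(-3540 - 4536)/(-304 + (o(h) + 1519)) = (-3540 - 4536)/(-304 + ((3 + 27)² + 1519)) = -8076/(-304 + (30² + 1519)) = -8076/(-304 + (900 + 1519)) = -8076/(-304 + 2419) = -8076/2115 = -8076*1/2115 = -2692/705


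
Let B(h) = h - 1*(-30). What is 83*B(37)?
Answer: 5561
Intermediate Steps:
B(h) = 30 + h (B(h) = h + 30 = 30 + h)
83*B(37) = 83*(30 + 37) = 83*67 = 5561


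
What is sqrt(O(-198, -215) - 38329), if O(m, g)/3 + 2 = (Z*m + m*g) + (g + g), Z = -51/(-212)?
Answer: sqrt(988117478)/106 ≈ 296.55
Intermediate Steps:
Z = 51/212 (Z = -51*(-1/212) = 51/212 ≈ 0.24057)
O(m, g) = -6 + 6*g + 153*m/212 + 3*g*m (O(m, g) = -6 + 3*((51*m/212 + m*g) + (g + g)) = -6 + 3*((51*m/212 + g*m) + 2*g) = -6 + 3*(2*g + 51*m/212 + g*m) = -6 + (6*g + 153*m/212 + 3*g*m) = -6 + 6*g + 153*m/212 + 3*g*m)
sqrt(O(-198, -215) - 38329) = sqrt((-6 + 6*(-215) + (153/212)*(-198) + 3*(-215)*(-198)) - 38329) = sqrt((-6 - 1290 - 15147/106 + 127710) - 38329) = sqrt(13384737/106 - 38329) = sqrt(9321863/106) = sqrt(988117478)/106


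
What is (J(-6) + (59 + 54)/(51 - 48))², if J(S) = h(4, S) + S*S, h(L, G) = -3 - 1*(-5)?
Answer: 51529/9 ≈ 5725.4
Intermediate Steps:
h(L, G) = 2 (h(L, G) = -3 + 5 = 2)
J(S) = 2 + S² (J(S) = 2 + S*S = 2 + S²)
(J(-6) + (59 + 54)/(51 - 48))² = ((2 + (-6)²) + (59 + 54)/(51 - 48))² = ((2 + 36) + 113/3)² = (38 + 113*(⅓))² = (38 + 113/3)² = (227/3)² = 51529/9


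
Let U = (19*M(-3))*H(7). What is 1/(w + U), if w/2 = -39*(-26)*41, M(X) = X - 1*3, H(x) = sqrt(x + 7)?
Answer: 6929/576117330 + 19*sqrt(14)/1152234660 ≈ 1.2089e-5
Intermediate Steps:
H(x) = sqrt(7 + x)
M(X) = -3 + X (M(X) = X - 3 = -3 + X)
w = 83148 (w = 2*(-39*(-26)*41) = 2*(1014*41) = 2*41574 = 83148)
U = -114*sqrt(14) (U = (19*(-3 - 3))*sqrt(7 + 7) = (19*(-6))*sqrt(14) = -114*sqrt(14) ≈ -426.55)
1/(w + U) = 1/(83148 - 114*sqrt(14))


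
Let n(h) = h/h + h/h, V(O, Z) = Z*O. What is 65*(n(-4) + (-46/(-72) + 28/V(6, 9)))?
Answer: 22165/108 ≈ 205.23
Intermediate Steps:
V(O, Z) = O*Z
n(h) = 2 (n(h) = 1 + 1 = 2)
65*(n(-4) + (-46/(-72) + 28/V(6, 9))) = 65*(2 + (-46/(-72) + 28/((6*9)))) = 65*(2 + (-46*(-1/72) + 28/54)) = 65*(2 + (23/36 + 28*(1/54))) = 65*(2 + (23/36 + 14/27)) = 65*(2 + 125/108) = 65*(341/108) = 22165/108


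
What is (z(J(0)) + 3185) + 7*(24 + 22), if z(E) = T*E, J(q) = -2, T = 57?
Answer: 3393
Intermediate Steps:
z(E) = 57*E
(z(J(0)) + 3185) + 7*(24 + 22) = (57*(-2) + 3185) + 7*(24 + 22) = (-114 + 3185) + 7*46 = 3071 + 322 = 3393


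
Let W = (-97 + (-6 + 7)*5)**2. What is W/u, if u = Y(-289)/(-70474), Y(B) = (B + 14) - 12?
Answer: 596491936/287 ≈ 2.0784e+6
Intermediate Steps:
Y(B) = 2 + B (Y(B) = (14 + B) - 12 = 2 + B)
W = 8464 (W = (-97 + 1*5)**2 = (-97 + 5)**2 = (-92)**2 = 8464)
u = 287/70474 (u = (2 - 289)/(-70474) = -287*(-1/70474) = 287/70474 ≈ 0.0040724)
W/u = 8464/(287/70474) = 8464*(70474/287) = 596491936/287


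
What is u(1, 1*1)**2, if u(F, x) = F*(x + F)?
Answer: 4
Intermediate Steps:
u(F, x) = F*(F + x)
u(1, 1*1)**2 = (1*(1 + 1*1))**2 = (1*(1 + 1))**2 = (1*2)**2 = 2**2 = 4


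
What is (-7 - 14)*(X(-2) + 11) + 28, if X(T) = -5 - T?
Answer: -140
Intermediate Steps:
(-7 - 14)*(X(-2) + 11) + 28 = (-7 - 14)*((-5 - 1*(-2)) + 11) + 28 = -21*((-5 + 2) + 11) + 28 = -21*(-3 + 11) + 28 = -21*8 + 28 = -168 + 28 = -140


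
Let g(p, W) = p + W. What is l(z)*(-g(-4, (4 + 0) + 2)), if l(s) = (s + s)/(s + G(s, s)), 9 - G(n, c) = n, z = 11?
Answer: -44/9 ≈ -4.8889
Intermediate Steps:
G(n, c) = 9 - n
g(p, W) = W + p
l(s) = 2*s/9 (l(s) = (s + s)/(s + (9 - s)) = (2*s)/9 = (2*s)*(1/9) = 2*s/9)
l(z)*(-g(-4, (4 + 0) + 2)) = ((2/9)*11)*(-(((4 + 0) + 2) - 4)) = 22*(-((4 + 2) - 4))/9 = 22*(-(6 - 4))/9 = 22*(-1*2)/9 = (22/9)*(-2) = -44/9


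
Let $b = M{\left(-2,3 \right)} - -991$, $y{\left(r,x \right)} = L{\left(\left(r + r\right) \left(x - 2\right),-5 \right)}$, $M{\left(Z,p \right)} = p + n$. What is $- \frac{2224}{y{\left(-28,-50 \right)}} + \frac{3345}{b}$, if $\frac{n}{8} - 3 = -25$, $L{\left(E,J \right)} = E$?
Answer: $\frac{123772}{37219} \approx 3.3255$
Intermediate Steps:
$n = -176$ ($n = 24 + 8 \left(-25\right) = 24 - 200 = -176$)
$M{\left(Z,p \right)} = -176 + p$ ($M{\left(Z,p \right)} = p - 176 = -176 + p$)
$y{\left(r,x \right)} = 2 r \left(-2 + x\right)$ ($y{\left(r,x \right)} = \left(r + r\right) \left(x - 2\right) = 2 r \left(-2 + x\right)$)
$b = 818$ ($b = \left(-176 + 3\right) - -991 = -173 + 991 = 818$)
$- \frac{2224}{y{\left(-28,-50 \right)}} + \frac{3345}{b} = - \frac{2224}{2 \left(-28\right) \left(-2 - 50\right)} + \frac{3345}{818} = - \frac{2224}{2 \left(-28\right) \left(-52\right)} + 3345 \cdot \frac{1}{818} = - \frac{2224}{2912} + \frac{3345}{818} = \left(-2224\right) \frac{1}{2912} + \frac{3345}{818} = - \frac{139}{182} + \frac{3345}{818} = \frac{123772}{37219}$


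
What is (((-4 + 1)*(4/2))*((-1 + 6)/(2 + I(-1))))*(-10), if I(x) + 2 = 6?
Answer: 50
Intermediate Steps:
I(x) = 4 (I(x) = -2 + 6 = 4)
(((-4 + 1)*(4/2))*((-1 + 6)/(2 + I(-1))))*(-10) = (((-4 + 1)*(4/2))*((-1 + 6)/(2 + 4)))*(-10) = ((-12/2)*(5/6))*(-10) = ((-3*2)*(5*(⅙)))*(-10) = -6*⅚*(-10) = -5*(-10) = 50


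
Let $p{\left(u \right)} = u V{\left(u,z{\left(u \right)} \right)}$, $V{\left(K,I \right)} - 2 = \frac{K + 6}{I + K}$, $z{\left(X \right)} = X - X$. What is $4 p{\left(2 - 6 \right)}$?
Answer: $-24$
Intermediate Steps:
$z{\left(X \right)} = 0$
$V{\left(K,I \right)} = 2 + \frac{6 + K}{I + K}$ ($V{\left(K,I \right)} = 2 + \frac{K + 6}{I + K} = 2 + \frac{6 + K}{I + K}$)
$p{\left(u \right)} = 6 + 3 u$ ($p{\left(u \right)} = u \frac{6 + 2 \cdot 0 + 3 u}{0 + u} = u \frac{6 + 0 + 3 u}{u} = u \frac{6 + 3 u}{u} = 6 + 3 u$)
$4 p{\left(2 - 6 \right)} = 4 \left(6 + 3 \left(2 - 6\right)\right) = 4 \left(6 + 3 \left(-4\right)\right) = 4 \left(6 - 12\right) = 4 \left(-6\right) = -24$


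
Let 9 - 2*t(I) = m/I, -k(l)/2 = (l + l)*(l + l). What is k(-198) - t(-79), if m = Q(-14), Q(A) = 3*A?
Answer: -49554525/158 ≈ -3.1364e+5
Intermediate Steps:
m = -42 (m = 3*(-14) = -42)
k(l) = -8*l**2 (k(l) = -2*(l + l)*(l + l) = -2*2*l*2*l = -8*l**2)
t(I) = 9/2 + 21/I (t(I) = 9/2 - (-21)/I = 9/2 + 21/I)
k(-198) - t(-79) = -8*(-198)**2 - (9/2 + 21/(-79)) = -8*39204 - (9/2 + 21*(-1/79)) = -313632 - (9/2 - 21/79) = -313632 - 1*669/158 = -313632 - 669/158 = -49554525/158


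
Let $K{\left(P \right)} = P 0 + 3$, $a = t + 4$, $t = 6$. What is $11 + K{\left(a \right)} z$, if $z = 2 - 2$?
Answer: $11$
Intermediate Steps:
$z = 0$
$a = 10$ ($a = 6 + 4 = 10$)
$K{\left(P \right)} = 3$ ($K{\left(P \right)} = 0 + 3 = 3$)
$11 + K{\left(a \right)} z = 11 + 3 \cdot 0 = 11 + 0 = 11$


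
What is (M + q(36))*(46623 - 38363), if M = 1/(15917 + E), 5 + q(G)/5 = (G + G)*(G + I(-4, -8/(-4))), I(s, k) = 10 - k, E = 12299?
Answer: 921477424665/7054 ≈ 1.3063e+8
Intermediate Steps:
q(G) = -25 + 10*G*(8 + G) (q(G) = -25 + 5*((G + G)*(G + (10 - (-8)/(-4)))) = -25 + 5*((2*G)*(G + (10 - (-8)*(-1)/4))) = -25 + 5*((2*G)*(G + (10 - 1*2))) = -25 + 5*((2*G)*(G + (10 - 2))) = -25 + 5*((2*G)*(G + 8)) = -25 + 5*((2*G)*(8 + G)) = -25 + 5*(2*G*(8 + G)) = -25 + 10*G*(8 + G))
M = 1/28216 (M = 1/(15917 + 12299) = 1/28216 ≈ 3.5441e-5)
(M + q(36))*(46623 - 38363) = (1/28216 + (-25 + 10*36² + 80*36))*(46623 - 38363) = (1/28216 + (-25 + 10*1296 + 2880))*8260 = (1/28216 + (-25 + 12960 + 2880))*8260 = (1/28216 + 15815)*8260 = (446236041/28216)*8260 = 921477424665/7054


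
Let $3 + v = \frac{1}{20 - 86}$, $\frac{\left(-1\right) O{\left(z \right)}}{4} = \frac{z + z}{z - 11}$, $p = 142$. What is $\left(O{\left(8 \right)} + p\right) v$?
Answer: $- \frac{48755}{99} \approx -492.47$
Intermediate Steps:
$O{\left(z \right)} = - \frac{8 z}{-11 + z}$ ($O{\left(z \right)} = - 4 \frac{z + z}{z - 11} = - 4 \frac{2 z}{-11 + z} = - \frac{8 z}{-11 + z}$)
$v = - \frac{199}{66}$ ($v = -3 + \frac{1}{20 - 86} = -3 + \frac{1}{-66} = -3 - \frac{1}{66} = - \frac{199}{66} \approx -3.0152$)
$\left(O{\left(8 \right)} + p\right) v = \left(\left(-8\right) 8 \frac{1}{-11 + 8} + 142\right) \left(- \frac{199}{66}\right) = \left(\left(-8\right) 8 \frac{1}{-3} + 142\right) \left(- \frac{199}{66}\right) = \left(\left(-8\right) 8 \left(- \frac{1}{3}\right) + 142\right) \left(- \frac{199}{66}\right) = \left(\frac{64}{3} + 142\right) \left(- \frac{199}{66}\right) = \frac{490}{3} \left(- \frac{199}{66}\right) = - \frac{48755}{99}$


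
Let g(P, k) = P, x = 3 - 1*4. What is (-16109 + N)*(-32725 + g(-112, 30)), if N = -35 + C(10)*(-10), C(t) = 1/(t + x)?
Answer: 4771413122/9 ≈ 5.3016e+8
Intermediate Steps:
x = -1 (x = 3 - 4 = -1)
C(t) = 1/(-1 + t) (C(t) = 1/(t - 1) = 1/(-1 + t))
N = -325/9 (N = -35 - 10/(-1 + 10) = -35 - 10/9 = -325/9 ≈ -36.111)
(-16109 + N)*(-32725 + g(-112, 30)) = (-16109 - 325/9)*(-32725 - 112) = -145306/9*(-32837) = 4771413122/9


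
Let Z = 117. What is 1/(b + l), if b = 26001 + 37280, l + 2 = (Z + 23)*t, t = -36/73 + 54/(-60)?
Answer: 73/4605129 ≈ 1.5852e-5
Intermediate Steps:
t = -1017/730 (t = -36*1/73 + 54*(-1/60) = -36/73 - 9/10 = -1017/730 ≈ -1.3932)
l = -14384/73 (l = -2 + (117 + 23)*(-1017/730) = -2 + 140*(-1017/730) = -2 - 14238/73 = -14384/73 ≈ -197.04)
b = 63281
1/(b + l) = 1/(63281 - 14384/73) = 1/(4605129/73) = 73/4605129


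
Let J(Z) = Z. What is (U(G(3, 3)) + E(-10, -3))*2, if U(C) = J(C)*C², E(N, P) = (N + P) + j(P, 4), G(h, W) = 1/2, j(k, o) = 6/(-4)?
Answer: -115/4 ≈ -28.750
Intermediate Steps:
j(k, o) = -3/2 (j(k, o) = 6*(-¼) = -3/2)
G(h, W) = ½
E(N, P) = -3/2 + N + P (E(N, P) = (N + P) - 3/2 = -3/2 + N + P)
U(C) = C³ (U(C) = C*C² = C³)
(U(G(3, 3)) + E(-10, -3))*2 = ((½)³ + (-3/2 - 10 - 3))*2 = (⅛ - 29/2)*2 = -115/8*2 = -115/4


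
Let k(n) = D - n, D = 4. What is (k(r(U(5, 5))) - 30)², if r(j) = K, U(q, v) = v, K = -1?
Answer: 625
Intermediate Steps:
r(j) = -1
k(n) = 4 - n
(k(r(U(5, 5))) - 30)² = ((4 - 1*(-1)) - 30)² = ((4 + 1) - 30)² = (5 - 30)² = (-25)² = 625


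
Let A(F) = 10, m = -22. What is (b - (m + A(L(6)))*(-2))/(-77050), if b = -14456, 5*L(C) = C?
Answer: 1448/7705 ≈ 0.18793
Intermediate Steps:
L(C) = C/5
(b - (m + A(L(6)))*(-2))/(-77050) = (-14456 - (-22 + 10)*(-2))/(-77050) = (-14456 - (-12)*(-2))*(-1/77050) = (-14456 - 1*24)*(-1/77050) = (-14456 - 24)*(-1/77050) = -14480*(-1/77050) = 1448/7705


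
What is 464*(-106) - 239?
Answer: -49423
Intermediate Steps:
464*(-106) - 239 = -49184 - 239 = -49423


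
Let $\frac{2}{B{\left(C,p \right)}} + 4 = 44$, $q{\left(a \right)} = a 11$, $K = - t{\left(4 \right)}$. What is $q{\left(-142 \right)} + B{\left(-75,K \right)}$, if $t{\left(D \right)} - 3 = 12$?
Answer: $- \frac{31239}{20} \approx -1561.9$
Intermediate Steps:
$t{\left(D \right)} = 15$ ($t{\left(D \right)} = 3 + 12 = 15$)
$K = -15$ ($K = \left(-1\right) 15 = -15$)
$q{\left(a \right)} = 11 a$
$B{\left(C,p \right)} = \frac{1}{20}$ ($B{\left(C,p \right)} = \frac{2}{-4 + 44} = \frac{2}{40} = 2 \cdot \frac{1}{40} = \frac{1}{20}$)
$q{\left(-142 \right)} + B{\left(-75,K \right)} = 11 \left(-142\right) + \frac{1}{20} = -1562 + \frac{1}{20} = - \frac{31239}{20}$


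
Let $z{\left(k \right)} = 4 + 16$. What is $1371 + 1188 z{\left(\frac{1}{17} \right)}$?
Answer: $25131$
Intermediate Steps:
$z{\left(k \right)} = 20$
$1371 + 1188 z{\left(\frac{1}{17} \right)} = 1371 + 1188 \cdot 20 = 1371 + 23760 = 25131$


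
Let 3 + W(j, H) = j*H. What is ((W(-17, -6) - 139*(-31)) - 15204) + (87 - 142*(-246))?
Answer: 24223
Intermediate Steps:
W(j, H) = -3 + H*j (W(j, H) = -3 + j*H = -3 + H*j)
((W(-17, -6) - 139*(-31)) - 15204) + (87 - 142*(-246)) = (((-3 - 6*(-17)) - 139*(-31)) - 15204) + (87 - 142*(-246)) = (((-3 + 102) + 4309) - 15204) + (87 + 34932) = ((99 + 4309) - 15204) + 35019 = (4408 - 15204) + 35019 = -10796 + 35019 = 24223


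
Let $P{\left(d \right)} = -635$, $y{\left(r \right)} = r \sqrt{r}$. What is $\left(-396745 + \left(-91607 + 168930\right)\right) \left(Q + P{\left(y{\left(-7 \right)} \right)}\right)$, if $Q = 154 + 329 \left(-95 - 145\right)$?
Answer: $25375203102$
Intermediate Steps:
$y{\left(r \right)} = r^{\frac{3}{2}}$
$Q = -78806$ ($Q = 154 + 329 \left(-240\right) = 154 - 78960 = -78806$)
$\left(-396745 + \left(-91607 + 168930\right)\right) \left(Q + P{\left(y{\left(-7 \right)} \right)}\right) = \left(-396745 + \left(-91607 + 168930\right)\right) \left(-78806 - 635\right) = \left(-396745 + 77323\right) \left(-79441\right) = \left(-319422\right) \left(-79441\right) = 25375203102$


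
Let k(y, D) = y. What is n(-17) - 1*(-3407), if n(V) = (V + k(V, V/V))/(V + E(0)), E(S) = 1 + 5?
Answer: 37511/11 ≈ 3410.1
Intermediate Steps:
E(S) = 6
n(V) = 2*V/(6 + V) (n(V) = (V + V)/(V + 6) = (2*V)/(6 + V) = 2*V/(6 + V))
n(-17) - 1*(-3407) = 2*(-17)/(6 - 17) - 1*(-3407) = 2*(-17)/(-11) + 3407 = 2*(-17)*(-1/11) + 3407 = 34/11 + 3407 = 37511/11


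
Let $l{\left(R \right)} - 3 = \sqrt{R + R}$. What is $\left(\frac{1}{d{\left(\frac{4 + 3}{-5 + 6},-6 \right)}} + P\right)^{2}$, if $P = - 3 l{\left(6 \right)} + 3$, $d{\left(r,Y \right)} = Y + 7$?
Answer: $133 + 60 \sqrt{3} \approx 236.92$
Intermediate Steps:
$d{\left(r,Y \right)} = 7 + Y$
$l{\left(R \right)} = 3 + \sqrt{2} \sqrt{R}$ ($l{\left(R \right)} = 3 + \sqrt{R + R} = 3 + \sqrt{2 R} = 3 + \sqrt{2} \sqrt{R}$)
$P = -6 - 6 \sqrt{3}$ ($P = - 3 \left(3 + \sqrt{2} \sqrt{6}\right) + 3 = - 3 \left(3 + 2 \sqrt{3}\right) + 3 = \left(-9 - 6 \sqrt{3}\right) + 3 = -6 - 6 \sqrt{3} \approx -16.392$)
$\left(\frac{1}{d{\left(\frac{4 + 3}{-5 + 6},-6 \right)}} + P\right)^{2} = \left(\frac{1}{7 - 6} - \left(6 + 6 \sqrt{3}\right)\right)^{2} = \left(1^{-1} - \left(6 + 6 \sqrt{3}\right)\right)^{2} = \left(1 - \left(6 + 6 \sqrt{3}\right)\right)^{2} = \left(-5 - 6 \sqrt{3}\right)^{2}$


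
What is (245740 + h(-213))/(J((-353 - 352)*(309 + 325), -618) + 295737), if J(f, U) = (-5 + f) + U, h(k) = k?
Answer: -245527/151856 ≈ -1.6168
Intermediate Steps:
J(f, U) = -5 + U + f
(245740 + h(-213))/(J((-353 - 352)*(309 + 325), -618) + 295737) = (245740 - 213)/((-5 - 618 + (-353 - 352)*(309 + 325)) + 295737) = 245527/((-5 - 618 - 705*634) + 295737) = 245527/((-5 - 618 - 446970) + 295737) = 245527/(-447593 + 295737) = 245527/(-151856) = 245527*(-1/151856) = -245527/151856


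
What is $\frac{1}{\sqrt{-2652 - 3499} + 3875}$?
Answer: $\frac{3875}{15021776} - \frac{i \sqrt{6151}}{15021776} \approx 0.00025796 - 5.221 \cdot 10^{-6} i$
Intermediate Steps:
$\frac{1}{\sqrt{-2652 - 3499} + 3875} = \frac{1}{\sqrt{-6151} + 3875} = \frac{1}{i \sqrt{6151} + 3875} = \frac{1}{3875 + i \sqrt{6151}}$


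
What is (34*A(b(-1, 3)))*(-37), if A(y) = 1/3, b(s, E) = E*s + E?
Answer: -1258/3 ≈ -419.33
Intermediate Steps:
b(s, E) = E + E*s
A(y) = ⅓
(34*A(b(-1, 3)))*(-37) = (34*(⅓))*(-37) = (34/3)*(-37) = -1258/3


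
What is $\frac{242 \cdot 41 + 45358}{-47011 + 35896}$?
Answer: $- \frac{11056}{2223} \approx -4.9735$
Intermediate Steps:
$\frac{242 \cdot 41 + 45358}{-47011 + 35896} = \frac{9922 + 45358}{-11115} = 55280 \left(- \frac{1}{11115}\right) = - \frac{11056}{2223}$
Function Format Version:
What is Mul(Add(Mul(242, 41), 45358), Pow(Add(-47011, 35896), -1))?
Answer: Rational(-11056, 2223) ≈ -4.9735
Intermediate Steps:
Mul(Add(Mul(242, 41), 45358), Pow(Add(-47011, 35896), -1)) = Mul(Add(9922, 45358), Pow(-11115, -1)) = Mul(55280, Rational(-1, 11115)) = Rational(-11056, 2223)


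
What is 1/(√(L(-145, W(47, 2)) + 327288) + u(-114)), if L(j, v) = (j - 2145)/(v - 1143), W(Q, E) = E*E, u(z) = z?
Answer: 64923/178990439 + √424600203758/357980878 ≈ 0.0021830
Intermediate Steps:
W(Q, E) = E²
L(j, v) = (-2145 + j)/(-1143 + v)
1/(√(L(-145, W(47, 2)) + 327288) + u(-114)) = 1/(√((-2145 - 145)/(-1143 + 2²) + 327288) - 114) = 1/(√(-2290/(-1143 + 4) + 327288) - 114) = 1/(√(-2290/(-1139) + 327288) - 114) = 1/(√(-1/1139*(-2290) + 327288) - 114) = 1/(√(2290/1139 + 327288) - 114) = 1/(√(372783322/1139) - 114) = 1/(√424600203758/1139 - 114) = 1/(-114 + √424600203758/1139)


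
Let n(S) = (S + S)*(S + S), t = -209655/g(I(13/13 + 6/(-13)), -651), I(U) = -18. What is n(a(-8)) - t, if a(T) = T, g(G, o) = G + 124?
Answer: 236791/106 ≈ 2233.9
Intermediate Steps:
g(G, o) = 124 + G
t = -209655/106 (t = -209655/(124 - 18) = -209655/106 ≈ -1977.9)
n(S) = 4*S² (n(S) = (2*S)*(2*S) = 4*S²)
n(a(-8)) - t = 4*(-8)² - 1*(-209655/106) = 4*64 + 209655/106 = 256 + 209655/106 = 236791/106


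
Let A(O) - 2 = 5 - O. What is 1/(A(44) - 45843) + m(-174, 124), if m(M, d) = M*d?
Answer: -989906881/45880 ≈ -21576.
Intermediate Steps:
A(O) = 7 - O (A(O) = 2 + (5 - O) = 7 - O)
1/(A(44) - 45843) + m(-174, 124) = 1/((7 - 1*44) - 45843) - 174*124 = 1/((7 - 44) - 45843) - 21576 = 1/(-37 - 45843) - 21576 = 1/(-45880) - 21576 = -1/45880 - 21576 = -989906881/45880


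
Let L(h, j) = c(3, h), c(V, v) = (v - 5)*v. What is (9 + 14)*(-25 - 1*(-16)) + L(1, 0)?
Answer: -211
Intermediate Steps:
c(V, v) = v*(-5 + v) (c(V, v) = (-5 + v)*v = v*(-5 + v))
L(h, j) = h*(-5 + h)
(9 + 14)*(-25 - 1*(-16)) + L(1, 0) = (9 + 14)*(-25 - 1*(-16)) + 1*(-5 + 1) = 23*(-25 + 16) + 1*(-4) = 23*(-9) - 4 = -207 - 4 = -211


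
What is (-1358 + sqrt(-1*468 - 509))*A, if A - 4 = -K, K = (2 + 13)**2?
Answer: 300118 - 221*I*sqrt(977) ≈ 3.0012e+5 - 6907.8*I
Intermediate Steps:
K = 225 (K = 15**2 = 225)
A = -221 (A = 4 - 1*225 = 4 - 225 = -221)
(-1358 + sqrt(-1*468 - 509))*A = (-1358 + sqrt(-1*468 - 509))*(-221) = (-1358 + sqrt(-468 - 509))*(-221) = (-1358 + sqrt(-977))*(-221) = (-1358 + I*sqrt(977))*(-221) = 300118 - 221*I*sqrt(977)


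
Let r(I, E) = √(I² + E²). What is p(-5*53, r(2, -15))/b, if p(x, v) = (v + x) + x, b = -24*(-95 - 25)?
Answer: -53/288 + √229/2880 ≈ -0.17877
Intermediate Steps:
r(I, E) = √(E² + I²)
b = 2880 (b = -24*(-120) = 2880)
p(x, v) = v + 2*x
p(-5*53, r(2, -15))/b = (√((-15)² + 2²) + 2*(-5*53))/2880 = (√(225 + 4) + 2*(-265))*(1/2880) = (√229 - 530)*(1/2880) = (-530 + √229)*(1/2880) = -53/288 + √229/2880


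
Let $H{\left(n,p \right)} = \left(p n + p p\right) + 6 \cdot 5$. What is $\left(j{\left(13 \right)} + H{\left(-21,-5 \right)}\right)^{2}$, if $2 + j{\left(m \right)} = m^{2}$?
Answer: $106929$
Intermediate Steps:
$H{\left(n,p \right)} = 30 + p^{2} + n p$ ($H{\left(n,p \right)} = \left(n p + p^{2}\right) + 30 = \left(p^{2} + n p\right) + 30 = 30 + p^{2} + n p$)
$j{\left(m \right)} = -2 + m^{2}$
$\left(j{\left(13 \right)} + H{\left(-21,-5 \right)}\right)^{2} = \left(\left(-2 + 13^{2}\right) + \left(30 + \left(-5\right)^{2} - -105\right)\right)^{2} = \left(\left(-2 + 169\right) + \left(30 + 25 + 105\right)\right)^{2} = \left(167 + 160\right)^{2} = 327^{2} = 106929$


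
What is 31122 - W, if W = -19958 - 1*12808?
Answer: 63888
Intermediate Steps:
W = -32766 (W = -19958 - 12808 = -32766)
31122 - W = 31122 - 1*(-32766) = 31122 + 32766 = 63888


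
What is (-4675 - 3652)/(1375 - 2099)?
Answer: 8327/724 ≈ 11.501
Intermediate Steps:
(-4675 - 3652)/(1375 - 2099) = -8327/(-724) = -8327*(-1/724) = 8327/724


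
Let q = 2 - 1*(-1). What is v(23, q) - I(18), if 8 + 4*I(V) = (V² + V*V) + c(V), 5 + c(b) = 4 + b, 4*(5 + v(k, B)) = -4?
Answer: -681/4 ≈ -170.25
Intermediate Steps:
q = 3 (q = 2 + 1 = 3)
v(k, B) = -6 (v(k, B) = -5 + (¼)*(-4) = -5 - 1 = -6)
c(b) = -1 + b (c(b) = -5 + (4 + b) = -1 + b)
I(V) = -9/4 + V²/2 + V/4 (I(V) = -2 + ((V² + V*V) + (-1 + V))/4 = -2 + ((V² + V²) + (-1 + V))/4 = -2 + (2*V² + (-1 + V))/4 = -2 + (-1 + V + 2*V²)/4 = -2 + (-¼ + V²/2 + V/4) = -9/4 + V²/2 + V/4)
v(23, q) - I(18) = -6 - (-9/4 + (½)*18² + (¼)*18) = -6 - (-9/4 + (½)*324 + 9/2) = -6 - (-9/4 + 162 + 9/2) = -6 - 1*657/4 = -6 - 657/4 = -681/4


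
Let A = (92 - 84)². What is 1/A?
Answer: 1/64 ≈ 0.015625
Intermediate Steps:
A = 64 (A = 8² = 64)
1/A = 1/64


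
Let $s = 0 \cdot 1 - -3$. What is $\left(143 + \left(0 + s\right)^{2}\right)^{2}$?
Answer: $23104$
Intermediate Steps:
$s = 3$ ($s = 0 + 3 = 3$)
$\left(143 + \left(0 + s\right)^{2}\right)^{2} = \left(143 + \left(0 + 3\right)^{2}\right)^{2} = \left(143 + 3^{2}\right)^{2} = \left(143 + 9\right)^{2} = 152^{2} = 23104$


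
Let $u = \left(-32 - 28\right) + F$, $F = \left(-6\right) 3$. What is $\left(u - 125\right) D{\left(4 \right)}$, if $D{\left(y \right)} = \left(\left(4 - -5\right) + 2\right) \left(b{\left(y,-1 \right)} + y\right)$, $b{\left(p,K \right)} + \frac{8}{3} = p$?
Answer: $- \frac{35728}{3} \approx -11909.0$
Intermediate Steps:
$b{\left(p,K \right)} = - \frac{8}{3} + p$
$F = -18$
$u = -78$ ($u = \left(-32 - 28\right) - 18 = -60 - 18 = -78$)
$D{\left(y \right)} = - \frac{88}{3} + 22 y$ ($D{\left(y \right)} = \left(\left(4 - -5\right) + 2\right) \left(\left(- \frac{8}{3} + y\right) + y\right) = \left(\left(4 + 5\right) + 2\right) \left(- \frac{8}{3} + 2 y\right) = \left(9 + 2\right) \left(- \frac{8}{3} + 2 y\right) = 11 \left(- \frac{8}{3} + 2 y\right) = - \frac{88}{3} + 22 y$)
$\left(u - 125\right) D{\left(4 \right)} = \left(-78 - 125\right) \left(- \frac{88}{3} + 22 \cdot 4\right) = - 203 \left(- \frac{88}{3} + 88\right) = \left(-203\right) \frac{176}{3} = - \frac{35728}{3}$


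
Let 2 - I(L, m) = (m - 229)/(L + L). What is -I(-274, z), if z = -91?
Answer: -194/137 ≈ -1.4161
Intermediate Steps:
I(L, m) = 2 - (-229 + m)/(2*L) (I(L, m) = 2 - (m - 229)/(L + L) = 2 - (-229 + m)/(2*L))
-I(-274, z) = -(229 - 1*(-91) + 4*(-274))/(2*(-274)) = -(-1)*(229 + 91 - 1096)/(2*274) = -(-1)*(-776)/(2*274) = -1*194/137 = -194/137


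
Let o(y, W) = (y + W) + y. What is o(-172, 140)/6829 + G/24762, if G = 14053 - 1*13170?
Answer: 978559/169099698 ≈ 0.0057869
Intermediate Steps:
o(y, W) = W + 2*y (o(y, W) = (W + y) + y = W + 2*y)
G = 883 (G = 14053 - 13170 = 883)
o(-172, 140)/6829 + G/24762 = (140 + 2*(-172))/6829 + 883/24762 = (140 - 344)*(1/6829) + 883*(1/24762) = -204*1/6829 + 883/24762 = -204/6829 + 883/24762 = 978559/169099698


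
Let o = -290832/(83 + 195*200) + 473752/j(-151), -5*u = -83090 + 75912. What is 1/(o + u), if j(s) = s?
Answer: -29507665/50436621366 ≈ -0.00058504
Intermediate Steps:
u = 7178/5 (u = -(-83090 + 75912)/5 = -⅕*(-7178) = 7178/5 ≈ 1435.6)
o = -18559565048/5901533 (o = -290832/(83 + 195*200) + 473752/(-151) = -290832/(83 + 39000) + 473752*(-1/151) = -290832/39083 - 473752/151 = -18559565048/5901533 ≈ -3144.9)
1/(o + u) = 1/(-18559565048/5901533 + 7178/5) = 1/(-50436621366/29507665) = -29507665/50436621366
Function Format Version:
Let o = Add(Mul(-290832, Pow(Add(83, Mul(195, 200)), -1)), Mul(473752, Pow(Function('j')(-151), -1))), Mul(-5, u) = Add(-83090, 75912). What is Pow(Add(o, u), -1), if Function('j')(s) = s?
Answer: Rational(-29507665, 50436621366) ≈ -0.00058504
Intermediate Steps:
u = Rational(7178, 5) (u = Mul(Rational(-1, 5), Add(-83090, 75912)) = Mul(Rational(-1, 5), -7178) = Rational(7178, 5) ≈ 1435.6)
o = Rational(-18559565048, 5901533) (o = Add(Mul(-290832, Pow(Add(83, Mul(195, 200)), -1)), Mul(473752, Pow(-151, -1))) = Add(Mul(-290832, Pow(Add(83, 39000), -1)), Mul(473752, Rational(-1, 151))) = Add(Mul(-290832, Pow(39083, -1)), Rational(-473752, 151)) = Add(Mul(-290832, Rational(1, 39083)), Rational(-473752, 151)) = Add(Rational(-290832, 39083), Rational(-473752, 151)) = Rational(-18559565048, 5901533) ≈ -3144.9)
Pow(Add(o, u), -1) = Pow(Add(Rational(-18559565048, 5901533), Rational(7178, 5)), -1) = Pow(Rational(-50436621366, 29507665), -1) = Rational(-29507665, 50436621366)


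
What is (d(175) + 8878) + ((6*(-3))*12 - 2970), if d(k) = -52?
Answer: 5640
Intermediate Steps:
(d(175) + 8878) + ((6*(-3))*12 - 2970) = (-52 + 8878) + ((6*(-3))*12 - 2970) = 8826 + (-18*12 - 2970) = 8826 + (-216 - 2970) = 8826 - 3186 = 5640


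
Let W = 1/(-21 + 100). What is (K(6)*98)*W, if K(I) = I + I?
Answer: 1176/79 ≈ 14.886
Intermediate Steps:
K(I) = 2*I
W = 1/79 ≈ 0.012658
(K(6)*98)*W = ((2*6)*98)*(1/79) = (12*98)*(1/79) = 1176*(1/79) = 1176/79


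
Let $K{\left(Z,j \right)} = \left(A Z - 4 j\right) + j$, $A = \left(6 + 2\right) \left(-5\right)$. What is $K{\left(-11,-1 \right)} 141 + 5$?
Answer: $62468$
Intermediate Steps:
$A = -40$ ($A = 8 \left(-5\right) = -40$)
$K{\left(Z,j \right)} = - 40 Z - 3 j$ ($K{\left(Z,j \right)} = \left(- 40 Z - 4 j\right) + j = - 40 Z - 3 j$)
$K{\left(-11,-1 \right)} 141 + 5 = \left(\left(-40\right) \left(-11\right) - -3\right) 141 + 5 = \left(440 + 3\right) 141 + 5 = 443 \cdot 141 + 5 = 62463 + 5 = 62468$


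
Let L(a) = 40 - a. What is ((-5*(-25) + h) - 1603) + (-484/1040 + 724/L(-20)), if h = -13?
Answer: -1153931/780 ≈ -1479.4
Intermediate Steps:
((-5*(-25) + h) - 1603) + (-484/1040 + 724/L(-20)) = ((-5*(-25) - 13) - 1603) + (-484/1040 + 724/(40 - 1*(-20))) = ((125 - 13) - 1603) + (-484*1/1040 + 724/(40 + 20)) = (112 - 1603) + (-121/260 + 724/60) = -1491 + (-121/260 + 724*(1/60)) = -1491 + (-121/260 + 181/15) = -1491 + 9049/780 = -1153931/780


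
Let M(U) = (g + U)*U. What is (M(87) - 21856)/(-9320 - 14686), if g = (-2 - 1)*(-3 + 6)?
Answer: 7535/12003 ≈ 0.62776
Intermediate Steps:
g = -9 (g = -3*3 = -9)
M(U) = U*(-9 + U) (M(U) = (-9 + U)*U = U*(-9 + U))
(M(87) - 21856)/(-9320 - 14686) = (87*(-9 + 87) - 21856)/(-9320 - 14686) = (87*78 - 21856)/(-24006) = (6786 - 21856)*(-1/24006) = -15070*(-1/24006) = 7535/12003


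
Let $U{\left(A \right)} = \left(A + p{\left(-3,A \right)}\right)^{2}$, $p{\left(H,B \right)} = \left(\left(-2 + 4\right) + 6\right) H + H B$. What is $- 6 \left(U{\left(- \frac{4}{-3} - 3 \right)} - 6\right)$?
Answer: $- \frac{7580}{3} \approx -2526.7$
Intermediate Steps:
$p{\left(H,B \right)} = 8 H + B H$ ($p{\left(H,B \right)} = \left(2 + 6\right) H + B H = 8 H + B H$)
$U{\left(A \right)} = \left(-24 - 2 A\right)^{2}$ ($U{\left(A \right)} = \left(A - 3 \left(8 + A\right)\right)^{2} = \left(A - \left(24 + 3 A\right)\right)^{2} = \left(-24 - 2 A\right)^{2}$)
$- 6 \left(U{\left(- \frac{4}{-3} - 3 \right)} - 6\right) = - 6 \left(4 \left(12 - \left(3 + \frac{4}{-3}\right)\right)^{2} - 6\right) = - 6 \left(4 \left(12 - \frac{5}{3}\right)^{2} - 6\right) = - 6 \left(4 \left(\frac{31}{3}\right)^{2} - 6\right) = - 6 \left(4 \cdot \frac{961}{9} - 6\right) = - 6 \left(\frac{3844}{9} - 6\right) = \left(-6\right) \frac{3790}{9} = - \frac{7580}{3}$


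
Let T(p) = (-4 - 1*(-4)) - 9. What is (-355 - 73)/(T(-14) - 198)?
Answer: 428/207 ≈ 2.0676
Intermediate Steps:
T(p) = -9 (T(p) = (-4 + 4) - 9 = 0 - 9 = -9)
(-355 - 73)/(T(-14) - 198) = (-355 - 73)/(-9 - 198) = -428/(-207) = -428*(-1/207) = 428/207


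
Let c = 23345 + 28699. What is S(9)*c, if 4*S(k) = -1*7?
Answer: -91077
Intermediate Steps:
S(k) = -7/4 (S(k) = (-1*7)/4 = (¼)*(-7) = -7/4)
c = 52044
S(9)*c = -7/4*52044 = -91077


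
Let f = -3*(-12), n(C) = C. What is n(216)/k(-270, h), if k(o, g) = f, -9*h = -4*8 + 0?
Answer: 6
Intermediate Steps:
h = 32/9 (h = -(-4*8 + 0)/9 = -(-32 + 0)/9 = -⅑*(-32) = 32/9 ≈ 3.5556)
f = 36
k(o, g) = 36
n(216)/k(-270, h) = 216/36 = 216*(1/36) = 6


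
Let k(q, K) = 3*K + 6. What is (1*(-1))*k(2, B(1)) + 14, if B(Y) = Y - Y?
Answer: 8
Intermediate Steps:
B(Y) = 0
k(q, K) = 6 + 3*K
(1*(-1))*k(2, B(1)) + 14 = (1*(-1))*(6 + 3*0) + 14 = -(6 + 0) + 14 = -1*6 + 14 = -6 + 14 = 8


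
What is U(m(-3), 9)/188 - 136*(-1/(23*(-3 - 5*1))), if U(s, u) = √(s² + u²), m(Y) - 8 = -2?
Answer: -17/23 + 3*√13/188 ≈ -0.68159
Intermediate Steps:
m(Y) = 6 (m(Y) = 8 - 2 = 6)
U(m(-3), 9)/188 - 136*(-1/(23*(-3 - 5*1))) = √(6² + 9²)/188 - 136*(-1/(23*(-3 - 5*1))) = √(36 + 81)*(1/188) - 136*(-1/(23*(-3 - 5))) = √117*(1/188) - 136/((-8*(-23))) = (3*√13)*(1/188) - 136/184 = 3*√13/188 - 136*1/184 = 3*√13/188 - 17/23 = -17/23 + 3*√13/188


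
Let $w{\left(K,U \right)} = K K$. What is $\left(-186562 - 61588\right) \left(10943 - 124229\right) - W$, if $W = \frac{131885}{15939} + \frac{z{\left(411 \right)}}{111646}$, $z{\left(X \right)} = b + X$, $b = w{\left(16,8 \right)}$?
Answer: $\frac{50025882723318450577}{1779525594} \approx 2.8112 \cdot 10^{10}$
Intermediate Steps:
$w{\left(K,U \right)} = K^{2}$
$b = 256$ ($b = 16^{2} = 256$)
$z{\left(X \right)} = 256 + X$
$W = \frac{14735064023}{1779525594}$ ($W = \frac{131885}{15939} + \frac{256 + 411}{111646} = 131885 \cdot \frac{1}{15939} + 667 \cdot \frac{1}{111646} = \frac{131885}{15939} + \frac{667}{111646} = \frac{14735064023}{1779525594} \approx 8.2803$)
$\left(-186562 - 61588\right) \left(10943 - 124229\right) - W = \left(-186562 - 61588\right) \left(10943 - 124229\right) - \frac{14735064023}{1779525594} = \left(-248150\right) \left(-113286\right) - \frac{14735064023}{1779525594} = 28111920900 - \frac{14735064023}{1779525594} = \frac{50025882723318450577}{1779525594}$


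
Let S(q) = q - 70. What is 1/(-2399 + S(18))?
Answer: -1/2451 ≈ -0.00040800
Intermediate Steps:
S(q) = -70 + q
1/(-2399 + S(18)) = 1/(-2399 + (-70 + 18)) = 1/(-2399 - 52) = 1/(-2451) = -1/2451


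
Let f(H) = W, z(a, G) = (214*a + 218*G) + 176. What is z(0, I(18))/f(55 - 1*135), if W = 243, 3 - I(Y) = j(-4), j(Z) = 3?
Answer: 176/243 ≈ 0.72428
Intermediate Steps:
I(Y) = 0 (I(Y) = 3 - 1*3 = 3 - 3 = 0)
z(a, G) = 176 + 214*a + 218*G
f(H) = 243
z(0, I(18))/f(55 - 1*135) = (176 + 214*0 + 218*0)/243 = (176 + 0 + 0)*(1/243) = 176*(1/243) = 176/243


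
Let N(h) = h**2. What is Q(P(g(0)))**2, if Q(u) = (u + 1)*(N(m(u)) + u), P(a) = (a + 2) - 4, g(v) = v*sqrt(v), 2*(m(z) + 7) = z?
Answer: 3844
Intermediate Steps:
m(z) = -7 + z/2
g(v) = v**(3/2)
P(a) = -2 + a (P(a) = (2 + a) - 4 = -2 + a)
Q(u) = (1 + u)*(u + (-7 + u/2)**2) (Q(u) = (u + 1)*((-7 + u/2)**2 + u) = (1 + u)*(u + (-7 + u/2)**2))
Q(P(g(0)))**2 = (49 + 43*(-2 + 0**(3/2)) - 23*(-2 + 0**(3/2))**2/4 + (-2 + 0**(3/2))**3/4)**2 = (49 + 43*(-2 + 0) - 23*(-2 + 0)**2/4 + (-2 + 0)**3/4)**2 = (49 + 43*(-2) - 23/4*(-2)**2 + (1/4)*(-2)**3)**2 = (49 - 86 - 23/4*4 + (1/4)*(-8))**2 = (49 - 86 - 23 - 2)**2 = (-62)**2 = 3844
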